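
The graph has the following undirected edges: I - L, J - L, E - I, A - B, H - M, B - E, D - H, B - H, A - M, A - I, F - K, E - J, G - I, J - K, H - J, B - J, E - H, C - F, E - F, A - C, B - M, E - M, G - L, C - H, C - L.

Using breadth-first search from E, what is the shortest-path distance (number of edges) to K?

2

Level 0: E
Level 1: B, F, H, I, J, M
Level 2: A, C, D, G, K, L
K first appears at level 2.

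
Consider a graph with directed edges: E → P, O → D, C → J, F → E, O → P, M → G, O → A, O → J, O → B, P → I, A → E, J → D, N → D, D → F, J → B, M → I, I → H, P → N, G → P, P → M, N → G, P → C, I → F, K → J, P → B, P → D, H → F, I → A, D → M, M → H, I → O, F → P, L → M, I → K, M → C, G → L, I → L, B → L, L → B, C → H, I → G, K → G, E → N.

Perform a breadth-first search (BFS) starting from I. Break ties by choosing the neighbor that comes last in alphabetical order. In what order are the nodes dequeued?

Visit I; enqueue O, L, K, H, G, F, A → queue [O, L, K, H, G, F, A]
Visit O; enqueue P, J, D, B → queue [L, K, H, G, F, A, P, J, D, B]
Visit L; enqueue M → queue [K, H, G, F, A, P, J, D, B, M]
Visit K → queue [H, G, F, A, P, J, D, B, M]
Visit H → queue [G, F, A, P, J, D, B, M]
Visit G → queue [F, A, P, J, D, B, M]
Visit F; enqueue E → queue [A, P, J, D, B, M, E]
Visit A → queue [P, J, D, B, M, E]
Visit P; enqueue N, C → queue [J, D, B, M, E, N, C]
Visit J → queue [D, B, M, E, N, C]
Visit D → queue [B, M, E, N, C]
Visit B → queue [M, E, N, C]
Visit M → queue [E, N, C]
Visit E → queue [N, C]
Visit N → queue [C]
Visit C → queue []

I -> O -> L -> K -> H -> G -> F -> A -> P -> J -> D -> B -> M -> E -> N -> C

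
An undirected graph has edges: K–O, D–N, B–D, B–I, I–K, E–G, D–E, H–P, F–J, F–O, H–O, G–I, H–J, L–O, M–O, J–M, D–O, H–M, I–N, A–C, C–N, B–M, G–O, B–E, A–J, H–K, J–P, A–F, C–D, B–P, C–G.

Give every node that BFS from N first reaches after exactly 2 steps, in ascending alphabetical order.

Level 0: N
Level 1: C, D, I
Level 2: A, B, E, G, K, O
Level 3: F, H, J, L, M, P

A, B, E, G, K, O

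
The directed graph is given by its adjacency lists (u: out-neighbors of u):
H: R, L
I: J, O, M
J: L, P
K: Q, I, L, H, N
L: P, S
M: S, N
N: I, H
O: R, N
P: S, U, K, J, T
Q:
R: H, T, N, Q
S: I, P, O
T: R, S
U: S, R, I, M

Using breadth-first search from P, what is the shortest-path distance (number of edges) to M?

Level 0: P
Level 1: J, K, S, T, U
Level 2: H, I, L, M, N, O, Q, R
M first appears at level 2.

2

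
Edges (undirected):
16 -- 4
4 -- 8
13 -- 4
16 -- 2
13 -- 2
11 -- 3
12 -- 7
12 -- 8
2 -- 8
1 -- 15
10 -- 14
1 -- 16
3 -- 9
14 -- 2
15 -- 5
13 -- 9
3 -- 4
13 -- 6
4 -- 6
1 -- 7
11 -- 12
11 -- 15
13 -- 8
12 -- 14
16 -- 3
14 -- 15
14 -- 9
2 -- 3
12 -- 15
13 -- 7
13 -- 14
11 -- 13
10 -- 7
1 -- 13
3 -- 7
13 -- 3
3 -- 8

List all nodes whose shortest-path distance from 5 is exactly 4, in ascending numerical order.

Level 0: 5
Level 1: 15
Level 2: 1, 11, 12, 14
Level 3: 2, 3, 7, 8, 9, 10, 13, 16
Level 4: 4, 6

4, 6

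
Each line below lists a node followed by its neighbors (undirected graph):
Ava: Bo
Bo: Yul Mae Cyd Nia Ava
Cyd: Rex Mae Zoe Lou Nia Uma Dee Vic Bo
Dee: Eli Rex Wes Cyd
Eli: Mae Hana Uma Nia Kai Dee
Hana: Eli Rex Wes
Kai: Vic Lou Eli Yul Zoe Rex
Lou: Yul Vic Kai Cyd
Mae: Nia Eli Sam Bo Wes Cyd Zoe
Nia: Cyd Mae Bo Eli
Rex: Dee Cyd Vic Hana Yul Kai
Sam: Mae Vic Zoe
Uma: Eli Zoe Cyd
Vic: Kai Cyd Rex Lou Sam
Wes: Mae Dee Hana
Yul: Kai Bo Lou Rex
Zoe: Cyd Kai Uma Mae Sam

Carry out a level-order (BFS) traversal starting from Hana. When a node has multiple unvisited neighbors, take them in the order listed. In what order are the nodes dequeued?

Visit Hana; enqueue Eli, Rex, Wes → queue [Eli, Rex, Wes]
Visit Eli; enqueue Mae, Uma, Nia, Kai, Dee → queue [Rex, Wes, Mae, Uma, Nia, Kai, Dee]
Visit Rex; enqueue Cyd, Vic, Yul → queue [Wes, Mae, Uma, Nia, Kai, Dee, Cyd, Vic, Yul]
Visit Wes → queue [Mae, Uma, Nia, Kai, Dee, Cyd, Vic, Yul]
Visit Mae; enqueue Sam, Bo, Zoe → queue [Uma, Nia, Kai, Dee, Cyd, Vic, Yul, Sam, Bo, Zoe]
Visit Uma → queue [Nia, Kai, Dee, Cyd, Vic, Yul, Sam, Bo, Zoe]
Visit Nia → queue [Kai, Dee, Cyd, Vic, Yul, Sam, Bo, Zoe]
Visit Kai; enqueue Lou → queue [Dee, Cyd, Vic, Yul, Sam, Bo, Zoe, Lou]
Visit Dee → queue [Cyd, Vic, Yul, Sam, Bo, Zoe, Lou]
Visit Cyd → queue [Vic, Yul, Sam, Bo, Zoe, Lou]
Visit Vic → queue [Yul, Sam, Bo, Zoe, Lou]
Visit Yul → queue [Sam, Bo, Zoe, Lou]
Visit Sam → queue [Bo, Zoe, Lou]
Visit Bo; enqueue Ava → queue [Zoe, Lou, Ava]
Visit Zoe → queue [Lou, Ava]
Visit Lou → queue [Ava]
Visit Ava → queue []

Hana Eli Rex Wes Mae Uma Nia Kai Dee Cyd Vic Yul Sam Bo Zoe Lou Ava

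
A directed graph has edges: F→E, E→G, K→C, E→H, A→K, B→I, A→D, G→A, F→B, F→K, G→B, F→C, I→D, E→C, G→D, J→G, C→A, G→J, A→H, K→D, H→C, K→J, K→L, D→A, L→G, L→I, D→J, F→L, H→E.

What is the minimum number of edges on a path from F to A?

2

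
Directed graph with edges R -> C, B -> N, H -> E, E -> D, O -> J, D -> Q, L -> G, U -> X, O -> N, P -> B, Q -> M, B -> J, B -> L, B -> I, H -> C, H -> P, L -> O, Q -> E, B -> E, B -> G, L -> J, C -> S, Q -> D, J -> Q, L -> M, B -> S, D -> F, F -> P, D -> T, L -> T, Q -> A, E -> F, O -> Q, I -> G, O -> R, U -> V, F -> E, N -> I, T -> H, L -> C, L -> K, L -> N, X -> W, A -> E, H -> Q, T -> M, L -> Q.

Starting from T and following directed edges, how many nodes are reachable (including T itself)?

BFS from T visits: T, M, H, Q, P, E, C, D, A, B, F, S, N, L, J, I, G, O, K, R
Reachable nodes: 20 of 24 total.

20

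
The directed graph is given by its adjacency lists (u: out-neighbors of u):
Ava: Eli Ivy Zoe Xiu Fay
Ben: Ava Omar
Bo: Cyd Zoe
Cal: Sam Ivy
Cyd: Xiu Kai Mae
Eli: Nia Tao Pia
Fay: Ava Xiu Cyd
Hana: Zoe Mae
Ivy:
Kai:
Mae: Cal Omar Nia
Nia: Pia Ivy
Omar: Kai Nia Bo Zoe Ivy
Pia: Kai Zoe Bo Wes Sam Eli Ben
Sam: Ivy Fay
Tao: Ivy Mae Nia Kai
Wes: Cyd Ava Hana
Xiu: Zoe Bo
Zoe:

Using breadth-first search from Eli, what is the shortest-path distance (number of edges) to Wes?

Level 0: Eli
Level 1: Nia, Pia, Tao
Level 2: Ben, Bo, Ivy, Kai, Mae, Sam, Wes, Zoe
Level 3: Ava, Cal, Cyd, Fay, Hana, Omar
Level 4: Xiu
Wes first appears at level 2.

2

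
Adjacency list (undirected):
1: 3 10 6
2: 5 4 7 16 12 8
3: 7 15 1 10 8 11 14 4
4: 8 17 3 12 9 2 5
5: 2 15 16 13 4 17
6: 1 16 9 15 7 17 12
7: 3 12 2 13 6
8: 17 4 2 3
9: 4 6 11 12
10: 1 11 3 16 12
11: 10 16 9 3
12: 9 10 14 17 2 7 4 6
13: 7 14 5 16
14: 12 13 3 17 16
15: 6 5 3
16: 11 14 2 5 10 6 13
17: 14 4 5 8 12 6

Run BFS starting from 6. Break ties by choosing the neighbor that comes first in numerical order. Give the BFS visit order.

Visit 6; enqueue 1, 7, 9, 12, 15, 16, 17 → queue [1, 7, 9, 12, 15, 16, 17]
Visit 1; enqueue 3, 10 → queue [7, 9, 12, 15, 16, 17, 3, 10]
Visit 7; enqueue 2, 13 → queue [9, 12, 15, 16, 17, 3, 10, 2, 13]
Visit 9; enqueue 4, 11 → queue [12, 15, 16, 17, 3, 10, 2, 13, 4, 11]
Visit 12; enqueue 14 → queue [15, 16, 17, 3, 10, 2, 13, 4, 11, 14]
Visit 15; enqueue 5 → queue [16, 17, 3, 10, 2, 13, 4, 11, 14, 5]
Visit 16 → queue [17, 3, 10, 2, 13, 4, 11, 14, 5]
Visit 17; enqueue 8 → queue [3, 10, 2, 13, 4, 11, 14, 5, 8]
Visit 3 → queue [10, 2, 13, 4, 11, 14, 5, 8]
Visit 10 → queue [2, 13, 4, 11, 14, 5, 8]
Visit 2 → queue [13, 4, 11, 14, 5, 8]
Visit 13 → queue [4, 11, 14, 5, 8]
Visit 4 → queue [11, 14, 5, 8]
Visit 11 → queue [14, 5, 8]
Visit 14 → queue [5, 8]
Visit 5 → queue [8]
Visit 8 → queue []

6, 1, 7, 9, 12, 15, 16, 17, 3, 10, 2, 13, 4, 11, 14, 5, 8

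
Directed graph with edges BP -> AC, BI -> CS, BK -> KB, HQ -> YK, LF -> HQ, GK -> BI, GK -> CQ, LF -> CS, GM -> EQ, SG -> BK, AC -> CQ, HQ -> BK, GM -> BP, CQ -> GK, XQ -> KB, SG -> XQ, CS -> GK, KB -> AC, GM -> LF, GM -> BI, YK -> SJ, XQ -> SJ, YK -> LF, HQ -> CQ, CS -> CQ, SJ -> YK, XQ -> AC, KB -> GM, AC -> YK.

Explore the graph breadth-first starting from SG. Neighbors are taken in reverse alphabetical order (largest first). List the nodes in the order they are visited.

SG, XQ, BK, SJ, KB, AC, YK, GM, CQ, LF, EQ, BP, BI, GK, HQ, CS

Visit SG; enqueue XQ, BK → queue [XQ, BK]
Visit XQ; enqueue SJ, KB, AC → queue [BK, SJ, KB, AC]
Visit BK → queue [SJ, KB, AC]
Visit SJ; enqueue YK → queue [KB, AC, YK]
Visit KB; enqueue GM → queue [AC, YK, GM]
Visit AC; enqueue CQ → queue [YK, GM, CQ]
Visit YK; enqueue LF → queue [GM, CQ, LF]
Visit GM; enqueue EQ, BP, BI → queue [CQ, LF, EQ, BP, BI]
Visit CQ; enqueue GK → queue [LF, EQ, BP, BI, GK]
Visit LF; enqueue HQ, CS → queue [EQ, BP, BI, GK, HQ, CS]
Visit EQ → queue [BP, BI, GK, HQ, CS]
Visit BP → queue [BI, GK, HQ, CS]
Visit BI → queue [GK, HQ, CS]
Visit GK → queue [HQ, CS]
Visit HQ → queue [CS]
Visit CS → queue []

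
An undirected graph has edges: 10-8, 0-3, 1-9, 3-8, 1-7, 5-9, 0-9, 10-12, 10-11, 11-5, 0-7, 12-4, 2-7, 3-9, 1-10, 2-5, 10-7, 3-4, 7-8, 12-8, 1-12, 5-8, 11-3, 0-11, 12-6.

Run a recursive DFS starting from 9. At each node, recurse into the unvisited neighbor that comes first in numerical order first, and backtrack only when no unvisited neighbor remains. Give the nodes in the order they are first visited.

Visit 9
9 → 0
0 → 3
3 → 4
4 → 12
12 → 1
1 → 7
7 → 2
2 → 5
5 → 8
8 → 10
10 → 11
12 → 6

9 0 3 4 12 1 7 2 5 8 10 11 6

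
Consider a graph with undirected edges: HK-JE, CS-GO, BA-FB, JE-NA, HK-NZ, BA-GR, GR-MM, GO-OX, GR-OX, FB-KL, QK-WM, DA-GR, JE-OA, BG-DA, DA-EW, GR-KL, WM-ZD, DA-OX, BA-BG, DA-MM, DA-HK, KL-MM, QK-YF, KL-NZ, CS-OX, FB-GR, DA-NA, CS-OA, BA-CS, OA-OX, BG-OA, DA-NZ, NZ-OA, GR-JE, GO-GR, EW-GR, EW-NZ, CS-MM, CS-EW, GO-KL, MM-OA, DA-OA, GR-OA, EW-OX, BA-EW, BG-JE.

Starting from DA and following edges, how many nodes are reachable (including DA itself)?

BFS from DA visits: DA, OX, OA, NZ, NA, MM, HK, GR, EW, BG, GO, CS, JE, KL, FB, BA
Reachable nodes: 16 of 20 total.

16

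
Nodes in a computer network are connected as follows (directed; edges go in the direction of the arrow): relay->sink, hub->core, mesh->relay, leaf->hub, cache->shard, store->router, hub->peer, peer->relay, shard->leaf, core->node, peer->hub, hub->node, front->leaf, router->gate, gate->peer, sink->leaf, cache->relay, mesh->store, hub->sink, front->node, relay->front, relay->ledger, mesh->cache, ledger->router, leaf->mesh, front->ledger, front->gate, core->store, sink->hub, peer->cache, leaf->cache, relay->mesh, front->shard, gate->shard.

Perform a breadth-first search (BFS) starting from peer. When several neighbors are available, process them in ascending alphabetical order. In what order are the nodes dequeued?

peer cache hub relay shard core node sink front ledger mesh leaf store gate router

Visit peer; enqueue cache, hub, relay → queue [cache, hub, relay]
Visit cache; enqueue shard → queue [hub, relay, shard]
Visit hub; enqueue core, node, sink → queue [relay, shard, core, node, sink]
Visit relay; enqueue front, ledger, mesh → queue [shard, core, node, sink, front, ledger, mesh]
Visit shard; enqueue leaf → queue [core, node, sink, front, ledger, mesh, leaf]
Visit core; enqueue store → queue [node, sink, front, ledger, mesh, leaf, store]
Visit node → queue [sink, front, ledger, mesh, leaf, store]
Visit sink → queue [front, ledger, mesh, leaf, store]
Visit front; enqueue gate → queue [ledger, mesh, leaf, store, gate]
Visit ledger; enqueue router → queue [mesh, leaf, store, gate, router]
Visit mesh → queue [leaf, store, gate, router]
Visit leaf → queue [store, gate, router]
Visit store → queue [gate, router]
Visit gate → queue [router]
Visit router → queue []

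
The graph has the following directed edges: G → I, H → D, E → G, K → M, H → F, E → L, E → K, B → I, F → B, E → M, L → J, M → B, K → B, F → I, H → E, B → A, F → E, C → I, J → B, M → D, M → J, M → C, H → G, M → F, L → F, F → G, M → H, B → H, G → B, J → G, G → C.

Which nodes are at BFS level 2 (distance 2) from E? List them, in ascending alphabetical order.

B, C, D, F, H, I, J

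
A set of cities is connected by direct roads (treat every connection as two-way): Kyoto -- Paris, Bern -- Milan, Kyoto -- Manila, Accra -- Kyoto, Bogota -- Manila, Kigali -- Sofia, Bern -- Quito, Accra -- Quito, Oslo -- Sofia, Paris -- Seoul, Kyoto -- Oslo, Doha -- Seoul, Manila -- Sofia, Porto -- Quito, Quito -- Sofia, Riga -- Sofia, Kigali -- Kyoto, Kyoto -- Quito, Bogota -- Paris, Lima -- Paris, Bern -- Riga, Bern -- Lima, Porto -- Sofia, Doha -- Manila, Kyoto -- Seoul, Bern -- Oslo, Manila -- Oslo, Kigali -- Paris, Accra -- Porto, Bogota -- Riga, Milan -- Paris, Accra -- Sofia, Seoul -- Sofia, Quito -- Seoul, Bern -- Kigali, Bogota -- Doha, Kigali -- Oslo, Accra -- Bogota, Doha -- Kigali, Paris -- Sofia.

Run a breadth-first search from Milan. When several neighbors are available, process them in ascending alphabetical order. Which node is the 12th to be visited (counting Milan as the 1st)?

Sofia

Visit Milan; enqueue Bern, Paris → queue [Bern, Paris]
Visit Bern; enqueue Kigali, Lima, Oslo, Quito, Riga → queue [Paris, Kigali, Lima, Oslo, Quito, Riga]
Visit Paris; enqueue Bogota, Kyoto, Seoul, Sofia → queue [Kigali, Lima, Oslo, Quito, Riga, Bogota, Kyoto, Seoul, Sofia]
Visit Kigali; enqueue Doha → queue [Lima, Oslo, Quito, Riga, Bogota, Kyoto, Seoul, Sofia, Doha]
Visit Lima → queue [Oslo, Quito, Riga, Bogota, Kyoto, Seoul, Sofia, Doha]
Visit Oslo; enqueue Manila → queue [Quito, Riga, Bogota, Kyoto, Seoul, Sofia, Doha, Manila]
Visit Quito; enqueue Accra, Porto → queue [Riga, Bogota, Kyoto, Seoul, Sofia, Doha, Manila, Accra, Porto]
Visit Riga → queue [Bogota, Kyoto, Seoul, Sofia, Doha, Manila, Accra, Porto]
Visit Bogota → queue [Kyoto, Seoul, Sofia, Doha, Manila, Accra, Porto]
Visit Kyoto → queue [Seoul, Sofia, Doha, Manila, Accra, Porto]
Visit Seoul → queue [Sofia, Doha, Manila, Accra, Porto]
Visit Sofia → queue [Doha, Manila, Accra, Porto]
Visit Doha → queue [Manila, Accra, Porto]
Visit Manila → queue [Accra, Porto]
Visit Accra → queue [Porto]
Visit Porto → queue []

Visit order: Milan, Bern, Paris, Kigali, Lima, Oslo, Quito, Riga, Bogota, Kyoto, Seoul, Sofia, Doha, Manila, Accra, Porto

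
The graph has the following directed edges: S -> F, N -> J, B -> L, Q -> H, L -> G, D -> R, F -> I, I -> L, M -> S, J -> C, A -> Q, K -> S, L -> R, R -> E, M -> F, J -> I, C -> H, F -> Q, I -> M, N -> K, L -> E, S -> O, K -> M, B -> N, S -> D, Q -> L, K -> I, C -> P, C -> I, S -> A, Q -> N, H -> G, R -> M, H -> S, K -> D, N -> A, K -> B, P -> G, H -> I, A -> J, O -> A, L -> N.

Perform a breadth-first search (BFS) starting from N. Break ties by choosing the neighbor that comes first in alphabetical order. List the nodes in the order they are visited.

N A J K Q C I B D M S H L P R F O G E

Visit N; enqueue A, J, K → queue [A, J, K]
Visit A; enqueue Q → queue [J, K, Q]
Visit J; enqueue C, I → queue [K, Q, C, I]
Visit K; enqueue B, D, M, S → queue [Q, C, I, B, D, M, S]
Visit Q; enqueue H, L → queue [C, I, B, D, M, S, H, L]
Visit C; enqueue P → queue [I, B, D, M, S, H, L, P]
Visit I → queue [B, D, M, S, H, L, P]
Visit B → queue [D, M, S, H, L, P]
Visit D; enqueue R → queue [M, S, H, L, P, R]
Visit M; enqueue F → queue [S, H, L, P, R, F]
Visit S; enqueue O → queue [H, L, P, R, F, O]
Visit H; enqueue G → queue [L, P, R, F, O, G]
Visit L; enqueue E → queue [P, R, F, O, G, E]
Visit P → queue [R, F, O, G, E]
Visit R → queue [F, O, G, E]
Visit F → queue [O, G, E]
Visit O → queue [G, E]
Visit G → queue [E]
Visit E → queue []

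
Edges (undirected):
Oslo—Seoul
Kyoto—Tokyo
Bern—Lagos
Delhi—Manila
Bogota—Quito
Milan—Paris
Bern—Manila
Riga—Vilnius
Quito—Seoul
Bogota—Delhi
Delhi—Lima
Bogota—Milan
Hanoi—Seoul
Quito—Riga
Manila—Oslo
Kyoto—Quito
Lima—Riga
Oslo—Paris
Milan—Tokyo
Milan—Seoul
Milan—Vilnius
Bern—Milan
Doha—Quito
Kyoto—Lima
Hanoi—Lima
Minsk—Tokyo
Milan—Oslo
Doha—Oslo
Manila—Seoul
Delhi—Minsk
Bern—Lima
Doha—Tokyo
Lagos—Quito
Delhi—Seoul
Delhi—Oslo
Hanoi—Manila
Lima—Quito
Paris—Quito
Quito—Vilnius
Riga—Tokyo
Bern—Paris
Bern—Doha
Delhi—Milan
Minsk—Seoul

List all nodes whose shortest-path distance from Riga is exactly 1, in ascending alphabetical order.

Lima, Quito, Tokyo, Vilnius

Level 0: Riga
Level 1: Lima, Quito, Tokyo, Vilnius
Level 2: Bern, Bogota, Delhi, Doha, Hanoi, Kyoto, Lagos, Milan, Minsk, Paris, Seoul
Level 3: Manila, Oslo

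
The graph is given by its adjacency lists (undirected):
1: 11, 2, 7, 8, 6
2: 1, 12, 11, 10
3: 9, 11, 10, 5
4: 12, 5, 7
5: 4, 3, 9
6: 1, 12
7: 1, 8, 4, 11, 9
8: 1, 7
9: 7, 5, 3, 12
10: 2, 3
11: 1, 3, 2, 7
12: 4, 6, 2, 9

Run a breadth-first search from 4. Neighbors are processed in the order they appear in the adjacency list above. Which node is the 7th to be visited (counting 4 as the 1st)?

9

Visit 4; enqueue 12, 5, 7 → queue [12, 5, 7]
Visit 12; enqueue 6, 2, 9 → queue [5, 7, 6, 2, 9]
Visit 5; enqueue 3 → queue [7, 6, 2, 9, 3]
Visit 7; enqueue 1, 8, 11 → queue [6, 2, 9, 3, 1, 8, 11]
Visit 6 → queue [2, 9, 3, 1, 8, 11]
Visit 2; enqueue 10 → queue [9, 3, 1, 8, 11, 10]
Visit 9 → queue [3, 1, 8, 11, 10]
Visit 3 → queue [1, 8, 11, 10]
Visit 1 → queue [8, 11, 10]
Visit 8 → queue [11, 10]
Visit 11 → queue [10]
Visit 10 → queue []

Visit order: 4, 12, 5, 7, 6, 2, 9, 3, 1, 8, 11, 10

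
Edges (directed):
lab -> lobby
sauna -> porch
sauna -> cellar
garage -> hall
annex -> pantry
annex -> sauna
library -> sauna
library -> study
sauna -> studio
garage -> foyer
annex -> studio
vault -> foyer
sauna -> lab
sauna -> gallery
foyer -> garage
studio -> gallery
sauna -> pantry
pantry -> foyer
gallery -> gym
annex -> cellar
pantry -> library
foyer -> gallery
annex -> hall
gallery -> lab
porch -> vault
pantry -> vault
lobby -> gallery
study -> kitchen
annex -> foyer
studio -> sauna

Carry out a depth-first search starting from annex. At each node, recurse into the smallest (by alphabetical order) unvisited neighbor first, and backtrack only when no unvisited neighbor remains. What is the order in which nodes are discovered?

Visit annex
annex → cellar
annex → foyer
foyer → gallery
gallery → gym
gallery → lab
lab → lobby
foyer → garage
garage → hall
annex → pantry
pantry → library
library → sauna
sauna → porch
porch → vault
sauna → studio
library → study
study → kitchen

annex cellar foyer gallery gym lab lobby garage hall pantry library sauna porch vault studio study kitchen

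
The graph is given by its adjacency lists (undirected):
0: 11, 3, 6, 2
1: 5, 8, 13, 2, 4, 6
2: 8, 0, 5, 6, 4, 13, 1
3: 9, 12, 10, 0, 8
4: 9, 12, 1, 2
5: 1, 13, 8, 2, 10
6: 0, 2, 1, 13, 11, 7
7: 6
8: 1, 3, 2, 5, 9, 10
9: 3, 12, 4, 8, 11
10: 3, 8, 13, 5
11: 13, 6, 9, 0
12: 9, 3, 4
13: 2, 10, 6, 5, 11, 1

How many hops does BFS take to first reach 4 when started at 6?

Level 0: 6
Level 1: 0, 1, 2, 7, 11, 13
Level 2: 3, 4, 5, 8, 9, 10
Level 3: 12
4 first appears at level 2.

2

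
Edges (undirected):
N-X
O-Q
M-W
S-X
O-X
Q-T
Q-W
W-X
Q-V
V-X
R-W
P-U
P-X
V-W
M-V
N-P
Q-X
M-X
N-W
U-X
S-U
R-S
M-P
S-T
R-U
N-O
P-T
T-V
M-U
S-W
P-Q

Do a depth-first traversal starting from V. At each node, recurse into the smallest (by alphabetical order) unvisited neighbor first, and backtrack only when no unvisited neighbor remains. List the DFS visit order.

V M P N O Q T S R U X W

Visit V
V → M
M → P
P → N
N → O
O → Q
Q → T
T → S
S → R
R → U
U → X
X → W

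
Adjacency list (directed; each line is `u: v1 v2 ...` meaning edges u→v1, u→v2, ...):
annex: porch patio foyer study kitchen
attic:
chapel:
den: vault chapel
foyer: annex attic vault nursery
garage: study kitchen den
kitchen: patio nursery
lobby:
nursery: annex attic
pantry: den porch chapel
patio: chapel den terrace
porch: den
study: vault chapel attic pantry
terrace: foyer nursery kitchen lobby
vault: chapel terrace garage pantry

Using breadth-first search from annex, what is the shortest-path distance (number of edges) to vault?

Level 0: annex
Level 1: foyer, kitchen, patio, porch, study
Level 2: attic, chapel, den, nursery, pantry, terrace, vault
Level 3: garage, lobby
vault first appears at level 2.

2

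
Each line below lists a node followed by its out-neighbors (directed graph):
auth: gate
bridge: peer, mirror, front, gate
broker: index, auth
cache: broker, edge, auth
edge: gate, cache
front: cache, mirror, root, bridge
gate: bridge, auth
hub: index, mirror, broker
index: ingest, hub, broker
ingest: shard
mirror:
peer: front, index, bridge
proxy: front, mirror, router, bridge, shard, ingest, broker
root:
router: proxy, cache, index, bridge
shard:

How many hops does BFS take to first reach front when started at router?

Level 0: router
Level 1: bridge, cache, index, proxy
Level 2: auth, broker, edge, front, gate, hub, ingest, mirror, peer, shard
Level 3: root
front first appears at level 2.

2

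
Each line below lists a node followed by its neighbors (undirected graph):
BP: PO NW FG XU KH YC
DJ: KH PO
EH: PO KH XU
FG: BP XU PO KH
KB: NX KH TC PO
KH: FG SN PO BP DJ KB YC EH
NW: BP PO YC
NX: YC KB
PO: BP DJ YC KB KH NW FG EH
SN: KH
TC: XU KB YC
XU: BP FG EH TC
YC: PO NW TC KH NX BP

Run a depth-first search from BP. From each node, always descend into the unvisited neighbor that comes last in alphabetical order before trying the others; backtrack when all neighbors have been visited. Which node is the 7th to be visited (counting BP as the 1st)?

NW

Visit BP
BP → YC
YC → TC
TC → XU
XU → FG
FG → PO
PO → NW
PO → KH
KH → SN
KH → KB
KB → NX
KH → EH
KH → DJ

Visit order: BP, YC, TC, XU, FG, PO, NW, KH, SN, KB, NX, EH, DJ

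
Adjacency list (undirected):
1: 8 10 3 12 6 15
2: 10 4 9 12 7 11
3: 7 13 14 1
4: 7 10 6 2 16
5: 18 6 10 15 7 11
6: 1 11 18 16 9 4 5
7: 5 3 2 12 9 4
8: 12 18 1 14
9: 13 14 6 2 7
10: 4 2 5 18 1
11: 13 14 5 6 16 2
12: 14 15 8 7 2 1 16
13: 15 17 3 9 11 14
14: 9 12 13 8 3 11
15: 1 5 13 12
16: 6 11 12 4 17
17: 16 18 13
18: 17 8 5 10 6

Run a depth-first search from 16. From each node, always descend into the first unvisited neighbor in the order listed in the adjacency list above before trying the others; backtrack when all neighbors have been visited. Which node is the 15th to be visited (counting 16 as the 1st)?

Visit 16
16 → 6
6 → 1
1 → 8
8 → 12
12 → 14
14 → 9
9 → 13
13 → 15
15 → 5
5 → 18
18 → 17
18 → 10
10 → 4
4 → 7
7 → 3
7 → 2
2 → 11

Visit order: 16, 6, 1, 8, 12, 14, 9, 13, 15, 5, 18, 17, 10, 4, 7, 3, 2, 11

7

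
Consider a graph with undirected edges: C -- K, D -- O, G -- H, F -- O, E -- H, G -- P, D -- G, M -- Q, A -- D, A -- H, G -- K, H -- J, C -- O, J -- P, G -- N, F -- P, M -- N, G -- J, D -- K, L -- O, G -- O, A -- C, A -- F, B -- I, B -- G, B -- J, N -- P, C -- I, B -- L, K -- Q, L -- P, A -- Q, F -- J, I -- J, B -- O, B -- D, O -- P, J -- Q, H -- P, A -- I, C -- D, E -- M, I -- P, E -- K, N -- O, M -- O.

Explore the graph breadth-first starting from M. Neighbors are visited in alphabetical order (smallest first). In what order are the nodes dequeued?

Visit M; enqueue E, N, O, Q → queue [E, N, O, Q]
Visit E; enqueue H, K → queue [N, O, Q, H, K]
Visit N; enqueue G, P → queue [O, Q, H, K, G, P]
Visit O; enqueue B, C, D, F, L → queue [Q, H, K, G, P, B, C, D, F, L]
Visit Q; enqueue A, J → queue [H, K, G, P, B, C, D, F, L, A, J]
Visit H → queue [K, G, P, B, C, D, F, L, A, J]
Visit K → queue [G, P, B, C, D, F, L, A, J]
Visit G → queue [P, B, C, D, F, L, A, J]
Visit P; enqueue I → queue [B, C, D, F, L, A, J, I]
Visit B → queue [C, D, F, L, A, J, I]
Visit C → queue [D, F, L, A, J, I]
Visit D → queue [F, L, A, J, I]
Visit F → queue [L, A, J, I]
Visit L → queue [A, J, I]
Visit A → queue [J, I]
Visit J → queue [I]
Visit I → queue []

M, E, N, O, Q, H, K, G, P, B, C, D, F, L, A, J, I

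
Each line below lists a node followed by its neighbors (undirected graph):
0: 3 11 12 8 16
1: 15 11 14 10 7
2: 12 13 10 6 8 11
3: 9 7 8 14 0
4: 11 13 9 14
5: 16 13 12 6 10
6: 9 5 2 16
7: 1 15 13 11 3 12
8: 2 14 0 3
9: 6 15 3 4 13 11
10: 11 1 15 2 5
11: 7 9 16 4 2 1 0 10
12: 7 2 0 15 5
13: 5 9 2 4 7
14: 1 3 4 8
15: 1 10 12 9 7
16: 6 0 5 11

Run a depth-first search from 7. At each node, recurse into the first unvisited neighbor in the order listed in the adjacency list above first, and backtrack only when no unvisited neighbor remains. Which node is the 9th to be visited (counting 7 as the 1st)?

16

Visit 7
7 → 1
1 → 15
15 → 10
10 → 11
11 → 9
9 → 6
6 → 5
5 → 16
16 → 0
0 → 3
3 → 8
8 → 2
2 → 12
2 → 13
13 → 4
4 → 14

Visit order: 7, 1, 15, 10, 11, 9, 6, 5, 16, 0, 3, 8, 2, 12, 13, 4, 14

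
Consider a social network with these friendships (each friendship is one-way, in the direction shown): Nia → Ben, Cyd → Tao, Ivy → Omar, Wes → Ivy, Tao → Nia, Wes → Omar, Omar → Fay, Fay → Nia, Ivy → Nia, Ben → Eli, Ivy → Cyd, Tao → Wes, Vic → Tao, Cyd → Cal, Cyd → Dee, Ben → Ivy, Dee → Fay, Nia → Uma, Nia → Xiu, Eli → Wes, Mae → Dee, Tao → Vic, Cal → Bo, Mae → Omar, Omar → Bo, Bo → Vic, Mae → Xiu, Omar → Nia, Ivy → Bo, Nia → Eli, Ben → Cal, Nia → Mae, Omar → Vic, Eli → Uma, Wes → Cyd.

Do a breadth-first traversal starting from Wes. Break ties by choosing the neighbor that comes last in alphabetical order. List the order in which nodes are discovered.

Wes, Omar, Ivy, Cyd, Vic, Nia, Fay, Bo, Tao, Dee, Cal, Xiu, Uma, Mae, Eli, Ben

Visit Wes; enqueue Omar, Ivy, Cyd → queue [Omar, Ivy, Cyd]
Visit Omar; enqueue Vic, Nia, Fay, Bo → queue [Ivy, Cyd, Vic, Nia, Fay, Bo]
Visit Ivy → queue [Cyd, Vic, Nia, Fay, Bo]
Visit Cyd; enqueue Tao, Dee, Cal → queue [Vic, Nia, Fay, Bo, Tao, Dee, Cal]
Visit Vic → queue [Nia, Fay, Bo, Tao, Dee, Cal]
Visit Nia; enqueue Xiu, Uma, Mae, Eli, Ben → queue [Fay, Bo, Tao, Dee, Cal, Xiu, Uma, Mae, Eli, Ben]
Visit Fay → queue [Bo, Tao, Dee, Cal, Xiu, Uma, Mae, Eli, Ben]
Visit Bo → queue [Tao, Dee, Cal, Xiu, Uma, Mae, Eli, Ben]
Visit Tao → queue [Dee, Cal, Xiu, Uma, Mae, Eli, Ben]
Visit Dee → queue [Cal, Xiu, Uma, Mae, Eli, Ben]
Visit Cal → queue [Xiu, Uma, Mae, Eli, Ben]
Visit Xiu → queue [Uma, Mae, Eli, Ben]
Visit Uma → queue [Mae, Eli, Ben]
Visit Mae → queue [Eli, Ben]
Visit Eli → queue [Ben]
Visit Ben → queue []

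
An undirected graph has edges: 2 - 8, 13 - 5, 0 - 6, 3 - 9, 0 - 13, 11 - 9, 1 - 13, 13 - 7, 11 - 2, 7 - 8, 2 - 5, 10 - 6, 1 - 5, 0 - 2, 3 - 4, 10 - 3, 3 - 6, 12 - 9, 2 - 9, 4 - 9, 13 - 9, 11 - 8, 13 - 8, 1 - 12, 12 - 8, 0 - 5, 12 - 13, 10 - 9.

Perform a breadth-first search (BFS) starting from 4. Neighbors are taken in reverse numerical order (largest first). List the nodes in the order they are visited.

Visit 4; enqueue 9, 3 → queue [9, 3]
Visit 9; enqueue 13, 12, 11, 10, 2 → queue [3, 13, 12, 11, 10, 2]
Visit 3; enqueue 6 → queue [13, 12, 11, 10, 2, 6]
Visit 13; enqueue 8, 7, 5, 1, 0 → queue [12, 11, 10, 2, 6, 8, 7, 5, 1, 0]
Visit 12 → queue [11, 10, 2, 6, 8, 7, 5, 1, 0]
Visit 11 → queue [10, 2, 6, 8, 7, 5, 1, 0]
Visit 10 → queue [2, 6, 8, 7, 5, 1, 0]
Visit 2 → queue [6, 8, 7, 5, 1, 0]
Visit 6 → queue [8, 7, 5, 1, 0]
Visit 8 → queue [7, 5, 1, 0]
Visit 7 → queue [5, 1, 0]
Visit 5 → queue [1, 0]
Visit 1 → queue [0]
Visit 0 → queue []

4 → 9 → 3 → 13 → 12 → 11 → 10 → 2 → 6 → 8 → 7 → 5 → 1 → 0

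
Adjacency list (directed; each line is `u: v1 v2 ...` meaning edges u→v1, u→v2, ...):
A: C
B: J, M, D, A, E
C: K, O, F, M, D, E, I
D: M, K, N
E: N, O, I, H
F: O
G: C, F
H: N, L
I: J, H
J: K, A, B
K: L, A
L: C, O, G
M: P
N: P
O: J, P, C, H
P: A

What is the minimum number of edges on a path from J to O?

Level 0: J
Level 1: A, B, K
Level 2: C, D, E, L, M
Level 3: F, G, H, I, N, O, P
O first appears at level 3.

3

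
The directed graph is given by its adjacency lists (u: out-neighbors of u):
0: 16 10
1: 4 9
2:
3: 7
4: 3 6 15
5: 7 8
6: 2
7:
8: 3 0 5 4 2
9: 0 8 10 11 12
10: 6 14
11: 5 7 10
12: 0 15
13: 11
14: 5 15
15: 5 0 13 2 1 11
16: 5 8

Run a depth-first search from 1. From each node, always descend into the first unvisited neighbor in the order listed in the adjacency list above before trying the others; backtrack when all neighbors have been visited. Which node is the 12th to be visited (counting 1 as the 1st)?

Visit 1
1 → 4
4 → 3
3 → 7
4 → 6
6 → 2
4 → 15
15 → 5
5 → 8
8 → 0
0 → 16
0 → 10
10 → 14
15 → 13
13 → 11
1 → 9
9 → 12

Visit order: 1, 4, 3, 7, 6, 2, 15, 5, 8, 0, 16, 10, 14, 13, 11, 9, 12

10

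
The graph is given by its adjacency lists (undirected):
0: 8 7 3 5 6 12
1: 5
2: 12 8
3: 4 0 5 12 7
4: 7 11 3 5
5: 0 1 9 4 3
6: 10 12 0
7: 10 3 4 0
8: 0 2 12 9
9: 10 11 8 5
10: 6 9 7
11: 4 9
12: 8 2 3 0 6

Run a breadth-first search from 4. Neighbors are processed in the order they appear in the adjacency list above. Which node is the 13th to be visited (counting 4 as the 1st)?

Visit 4; enqueue 7, 11, 3, 5 → queue [7, 11, 3, 5]
Visit 7; enqueue 10, 0 → queue [11, 3, 5, 10, 0]
Visit 11; enqueue 9 → queue [3, 5, 10, 0, 9]
Visit 3; enqueue 12 → queue [5, 10, 0, 9, 12]
Visit 5; enqueue 1 → queue [10, 0, 9, 12, 1]
Visit 10; enqueue 6 → queue [0, 9, 12, 1, 6]
Visit 0; enqueue 8 → queue [9, 12, 1, 6, 8]
Visit 9 → queue [12, 1, 6, 8]
Visit 12; enqueue 2 → queue [1, 6, 8, 2]
Visit 1 → queue [6, 8, 2]
Visit 6 → queue [8, 2]
Visit 8 → queue [2]
Visit 2 → queue []

Visit order: 4, 7, 11, 3, 5, 10, 0, 9, 12, 1, 6, 8, 2

2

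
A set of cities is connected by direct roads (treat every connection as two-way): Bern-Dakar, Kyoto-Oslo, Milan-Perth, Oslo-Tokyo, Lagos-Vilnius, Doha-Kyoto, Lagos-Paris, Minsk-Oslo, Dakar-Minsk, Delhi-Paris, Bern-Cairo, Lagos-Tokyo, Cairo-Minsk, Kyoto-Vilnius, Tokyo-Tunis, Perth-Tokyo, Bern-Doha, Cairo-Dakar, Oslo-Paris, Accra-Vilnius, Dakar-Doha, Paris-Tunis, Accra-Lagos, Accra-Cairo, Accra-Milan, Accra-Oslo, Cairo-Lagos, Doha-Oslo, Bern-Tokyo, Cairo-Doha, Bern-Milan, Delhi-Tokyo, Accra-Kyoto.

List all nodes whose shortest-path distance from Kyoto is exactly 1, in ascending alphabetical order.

Level 0: Kyoto
Level 1: Accra, Doha, Oslo, Vilnius
Level 2: Bern, Cairo, Dakar, Lagos, Milan, Minsk, Paris, Tokyo
Level 3: Delhi, Perth, Tunis

Accra, Doha, Oslo, Vilnius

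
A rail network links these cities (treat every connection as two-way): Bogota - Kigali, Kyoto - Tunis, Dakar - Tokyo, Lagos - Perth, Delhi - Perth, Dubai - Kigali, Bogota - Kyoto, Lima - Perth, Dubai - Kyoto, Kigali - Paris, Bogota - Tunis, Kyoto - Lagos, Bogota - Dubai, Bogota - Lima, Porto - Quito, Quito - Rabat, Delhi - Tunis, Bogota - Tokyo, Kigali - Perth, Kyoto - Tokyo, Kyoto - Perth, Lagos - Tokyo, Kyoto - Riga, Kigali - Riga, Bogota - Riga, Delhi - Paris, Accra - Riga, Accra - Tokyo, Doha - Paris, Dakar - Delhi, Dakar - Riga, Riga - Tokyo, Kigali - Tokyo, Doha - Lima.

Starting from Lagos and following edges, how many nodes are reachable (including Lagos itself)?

15

BFS from Lagos visits: Lagos, Tokyo, Perth, Kyoto, Riga, Kigali, Dakar, Bogota, Accra, Lima, Delhi, Tunis, Dubai, Paris, Doha
Reachable nodes: 15 of 18 total.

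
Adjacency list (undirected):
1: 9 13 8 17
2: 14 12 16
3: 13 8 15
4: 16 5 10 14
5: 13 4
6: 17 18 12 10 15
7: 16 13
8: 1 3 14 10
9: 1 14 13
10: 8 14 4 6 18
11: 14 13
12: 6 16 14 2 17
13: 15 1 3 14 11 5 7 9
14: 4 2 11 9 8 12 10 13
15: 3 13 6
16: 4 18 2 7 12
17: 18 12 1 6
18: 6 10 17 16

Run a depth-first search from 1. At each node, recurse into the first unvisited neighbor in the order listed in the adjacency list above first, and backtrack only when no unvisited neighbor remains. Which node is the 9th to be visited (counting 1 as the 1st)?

12

Visit 1
1 → 9
9 → 14
14 → 4
4 → 16
16 → 18
18 → 6
6 → 17
17 → 12
12 → 2
6 → 10
10 → 8
8 → 3
3 → 13
13 → 15
13 → 11
13 → 5
13 → 7

Visit order: 1, 9, 14, 4, 16, 18, 6, 17, 12, 2, 10, 8, 3, 13, 15, 11, 5, 7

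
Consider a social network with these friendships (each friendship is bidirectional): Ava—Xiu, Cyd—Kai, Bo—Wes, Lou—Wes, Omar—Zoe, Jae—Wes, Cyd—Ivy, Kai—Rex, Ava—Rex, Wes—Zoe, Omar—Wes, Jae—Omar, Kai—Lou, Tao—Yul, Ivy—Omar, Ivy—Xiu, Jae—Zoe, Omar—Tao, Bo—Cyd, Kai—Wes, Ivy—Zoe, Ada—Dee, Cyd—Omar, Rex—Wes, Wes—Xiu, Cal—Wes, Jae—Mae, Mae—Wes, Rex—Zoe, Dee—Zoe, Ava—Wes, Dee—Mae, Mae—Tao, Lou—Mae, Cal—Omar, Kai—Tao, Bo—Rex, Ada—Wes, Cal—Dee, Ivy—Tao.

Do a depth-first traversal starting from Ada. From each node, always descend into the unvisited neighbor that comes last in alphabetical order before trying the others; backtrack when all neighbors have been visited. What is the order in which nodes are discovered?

Visit Ada
Ada → Wes
Wes → Zoe
Zoe → Rex
Rex → Kai
Kai → Tao
Tao → Yul
Tao → Omar
Omar → Jae
Jae → Mae
Mae → Lou
Mae → Dee
Dee → Cal
Omar → Ivy
Ivy → Xiu
Xiu → Ava
Ivy → Cyd
Cyd → Bo

Ada, Wes, Zoe, Rex, Kai, Tao, Yul, Omar, Jae, Mae, Lou, Dee, Cal, Ivy, Xiu, Ava, Cyd, Bo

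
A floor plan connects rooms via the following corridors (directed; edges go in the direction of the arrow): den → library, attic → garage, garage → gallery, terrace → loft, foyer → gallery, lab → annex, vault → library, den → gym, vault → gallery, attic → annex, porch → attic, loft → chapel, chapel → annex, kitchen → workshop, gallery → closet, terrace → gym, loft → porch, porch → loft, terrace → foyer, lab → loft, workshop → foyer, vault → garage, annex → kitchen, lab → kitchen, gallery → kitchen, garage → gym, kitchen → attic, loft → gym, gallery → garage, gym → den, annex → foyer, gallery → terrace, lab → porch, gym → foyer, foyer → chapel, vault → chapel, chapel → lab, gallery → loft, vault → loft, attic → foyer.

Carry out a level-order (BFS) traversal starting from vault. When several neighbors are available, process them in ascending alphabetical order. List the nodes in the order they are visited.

Visit vault; enqueue chapel, gallery, garage, library, loft → queue [chapel, gallery, garage, library, loft]
Visit chapel; enqueue annex, lab → queue [gallery, garage, library, loft, annex, lab]
Visit gallery; enqueue closet, kitchen, terrace → queue [garage, library, loft, annex, lab, closet, kitchen, terrace]
Visit garage; enqueue gym → queue [library, loft, annex, lab, closet, kitchen, terrace, gym]
Visit library → queue [loft, annex, lab, closet, kitchen, terrace, gym]
Visit loft; enqueue porch → queue [annex, lab, closet, kitchen, terrace, gym, porch]
Visit annex; enqueue foyer → queue [lab, closet, kitchen, terrace, gym, porch, foyer]
Visit lab → queue [closet, kitchen, terrace, gym, porch, foyer]
Visit closet → queue [kitchen, terrace, gym, porch, foyer]
Visit kitchen; enqueue attic, workshop → queue [terrace, gym, porch, foyer, attic, workshop]
Visit terrace → queue [gym, porch, foyer, attic, workshop]
Visit gym; enqueue den → queue [porch, foyer, attic, workshop, den]
Visit porch → queue [foyer, attic, workshop, den]
Visit foyer → queue [attic, workshop, den]
Visit attic → queue [workshop, den]
Visit workshop → queue [den]
Visit den → queue []

vault → chapel → gallery → garage → library → loft → annex → lab → closet → kitchen → terrace → gym → porch → foyer → attic → workshop → den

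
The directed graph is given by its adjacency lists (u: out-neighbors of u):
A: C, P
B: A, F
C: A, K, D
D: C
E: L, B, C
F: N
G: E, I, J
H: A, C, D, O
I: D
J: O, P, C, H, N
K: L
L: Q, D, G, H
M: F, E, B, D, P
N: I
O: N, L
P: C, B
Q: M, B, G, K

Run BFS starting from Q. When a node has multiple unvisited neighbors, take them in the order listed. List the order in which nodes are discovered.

Visit Q; enqueue M, B, G, K → queue [M, B, G, K]
Visit M; enqueue F, E, D, P → queue [B, G, K, F, E, D, P]
Visit B; enqueue A → queue [G, K, F, E, D, P, A]
Visit G; enqueue I, J → queue [K, F, E, D, P, A, I, J]
Visit K; enqueue L → queue [F, E, D, P, A, I, J, L]
Visit F; enqueue N → queue [E, D, P, A, I, J, L, N]
Visit E; enqueue C → queue [D, P, A, I, J, L, N, C]
Visit D → queue [P, A, I, J, L, N, C]
Visit P → queue [A, I, J, L, N, C]
Visit A → queue [I, J, L, N, C]
Visit I → queue [J, L, N, C]
Visit J; enqueue O, H → queue [L, N, C, O, H]
Visit L → queue [N, C, O, H]
Visit N → queue [C, O, H]
Visit C → queue [O, H]
Visit O → queue [H]
Visit H → queue []

Q -> M -> B -> G -> K -> F -> E -> D -> P -> A -> I -> J -> L -> N -> C -> O -> H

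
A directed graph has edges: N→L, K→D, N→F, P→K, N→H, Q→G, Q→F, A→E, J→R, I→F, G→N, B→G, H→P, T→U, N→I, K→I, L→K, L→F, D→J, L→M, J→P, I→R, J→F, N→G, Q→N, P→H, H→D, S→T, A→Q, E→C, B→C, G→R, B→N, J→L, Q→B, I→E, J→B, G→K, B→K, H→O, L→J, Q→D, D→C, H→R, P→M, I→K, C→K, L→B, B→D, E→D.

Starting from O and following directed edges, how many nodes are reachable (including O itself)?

BFS from O visits: O
Reachable nodes: 1 of 21 total.

1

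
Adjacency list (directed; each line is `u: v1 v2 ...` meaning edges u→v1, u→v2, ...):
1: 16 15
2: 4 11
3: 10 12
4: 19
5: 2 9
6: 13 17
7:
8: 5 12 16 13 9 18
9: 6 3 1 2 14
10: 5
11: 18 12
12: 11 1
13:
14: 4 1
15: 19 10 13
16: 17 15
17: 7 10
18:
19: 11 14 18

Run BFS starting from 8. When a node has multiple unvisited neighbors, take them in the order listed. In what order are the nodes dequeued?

8 → 5 → 12 → 16 → 13 → 9 → 18 → 2 → 11 → 1 → 17 → 15 → 6 → 3 → 14 → 4 → 7 → 10 → 19

Visit 8; enqueue 5, 12, 16, 13, 9, 18 → queue [5, 12, 16, 13, 9, 18]
Visit 5; enqueue 2 → queue [12, 16, 13, 9, 18, 2]
Visit 12; enqueue 11, 1 → queue [16, 13, 9, 18, 2, 11, 1]
Visit 16; enqueue 17, 15 → queue [13, 9, 18, 2, 11, 1, 17, 15]
Visit 13 → queue [9, 18, 2, 11, 1, 17, 15]
Visit 9; enqueue 6, 3, 14 → queue [18, 2, 11, 1, 17, 15, 6, 3, 14]
Visit 18 → queue [2, 11, 1, 17, 15, 6, 3, 14]
Visit 2; enqueue 4 → queue [11, 1, 17, 15, 6, 3, 14, 4]
Visit 11 → queue [1, 17, 15, 6, 3, 14, 4]
Visit 1 → queue [17, 15, 6, 3, 14, 4]
Visit 17; enqueue 7, 10 → queue [15, 6, 3, 14, 4, 7, 10]
Visit 15; enqueue 19 → queue [6, 3, 14, 4, 7, 10, 19]
Visit 6 → queue [3, 14, 4, 7, 10, 19]
Visit 3 → queue [14, 4, 7, 10, 19]
Visit 14 → queue [4, 7, 10, 19]
Visit 4 → queue [7, 10, 19]
Visit 7 → queue [10, 19]
Visit 10 → queue [19]
Visit 19 → queue []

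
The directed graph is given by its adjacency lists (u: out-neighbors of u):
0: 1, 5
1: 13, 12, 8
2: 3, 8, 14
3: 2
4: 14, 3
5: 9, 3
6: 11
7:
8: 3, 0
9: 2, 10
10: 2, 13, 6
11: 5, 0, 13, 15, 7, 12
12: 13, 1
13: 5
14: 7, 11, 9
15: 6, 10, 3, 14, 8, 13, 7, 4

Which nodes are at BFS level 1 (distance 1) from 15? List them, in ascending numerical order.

Level 0: 15
Level 1: 3, 4, 6, 7, 8, 10, 13, 14
Level 2: 0, 2, 5, 9, 11
Level 3: 1, 12

3, 4, 6, 7, 8, 10, 13, 14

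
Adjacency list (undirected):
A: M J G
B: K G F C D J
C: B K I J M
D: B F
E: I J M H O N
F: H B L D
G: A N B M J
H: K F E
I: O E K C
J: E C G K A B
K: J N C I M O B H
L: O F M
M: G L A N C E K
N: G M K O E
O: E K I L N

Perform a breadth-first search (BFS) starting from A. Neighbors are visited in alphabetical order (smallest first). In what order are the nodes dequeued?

Visit A; enqueue G, J, M → queue [G, J, M]
Visit G; enqueue B, N → queue [J, M, B, N]
Visit J; enqueue C, E, K → queue [M, B, N, C, E, K]
Visit M; enqueue L → queue [B, N, C, E, K, L]
Visit B; enqueue D, F → queue [N, C, E, K, L, D, F]
Visit N; enqueue O → queue [C, E, K, L, D, F, O]
Visit C; enqueue I → queue [E, K, L, D, F, O, I]
Visit E; enqueue H → queue [K, L, D, F, O, I, H]
Visit K → queue [L, D, F, O, I, H]
Visit L → queue [D, F, O, I, H]
Visit D → queue [F, O, I, H]
Visit F → queue [O, I, H]
Visit O → queue [I, H]
Visit I → queue [H]
Visit H → queue []

A, G, J, M, B, N, C, E, K, L, D, F, O, I, H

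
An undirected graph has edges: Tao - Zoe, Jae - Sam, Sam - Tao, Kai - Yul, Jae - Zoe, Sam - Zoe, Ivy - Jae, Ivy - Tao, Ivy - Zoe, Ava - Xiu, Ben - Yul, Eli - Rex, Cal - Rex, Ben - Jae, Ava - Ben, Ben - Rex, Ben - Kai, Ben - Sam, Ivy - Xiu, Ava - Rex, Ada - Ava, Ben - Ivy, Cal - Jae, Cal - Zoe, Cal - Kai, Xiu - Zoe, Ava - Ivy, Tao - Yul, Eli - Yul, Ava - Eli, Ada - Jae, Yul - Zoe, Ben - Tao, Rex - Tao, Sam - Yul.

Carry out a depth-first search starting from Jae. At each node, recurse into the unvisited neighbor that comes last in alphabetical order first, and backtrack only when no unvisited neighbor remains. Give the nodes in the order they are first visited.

Visit Jae
Jae → Zoe
Zoe → Yul
Yul → Tao
Tao → Sam
Sam → Ben
Ben → Rex
Rex → Eli
Eli → Ava
Ava → Xiu
Xiu → Ivy
Ava → Ada
Rex → Cal
Cal → Kai

Jae Zoe Yul Tao Sam Ben Rex Eli Ava Xiu Ivy Ada Cal Kai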